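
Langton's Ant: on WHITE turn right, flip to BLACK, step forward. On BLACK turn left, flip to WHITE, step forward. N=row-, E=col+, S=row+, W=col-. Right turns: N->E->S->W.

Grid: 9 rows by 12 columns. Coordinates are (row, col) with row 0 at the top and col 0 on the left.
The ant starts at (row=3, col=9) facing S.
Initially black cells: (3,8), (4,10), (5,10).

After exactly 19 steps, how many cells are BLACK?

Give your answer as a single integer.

Step 1: on WHITE (3,9): turn R to W, flip to black, move to (3,8). |black|=4
Step 2: on BLACK (3,8): turn L to S, flip to white, move to (4,8). |black|=3
Step 3: on WHITE (4,8): turn R to W, flip to black, move to (4,7). |black|=4
Step 4: on WHITE (4,7): turn R to N, flip to black, move to (3,7). |black|=5
Step 5: on WHITE (3,7): turn R to E, flip to black, move to (3,8). |black|=6
Step 6: on WHITE (3,8): turn R to S, flip to black, move to (4,8). |black|=7
Step 7: on BLACK (4,8): turn L to E, flip to white, move to (4,9). |black|=6
Step 8: on WHITE (4,9): turn R to S, flip to black, move to (5,9). |black|=7
Step 9: on WHITE (5,9): turn R to W, flip to black, move to (5,8). |black|=8
Step 10: on WHITE (5,8): turn R to N, flip to black, move to (4,8). |black|=9
Step 11: on WHITE (4,8): turn R to E, flip to black, move to (4,9). |black|=10
Step 12: on BLACK (4,9): turn L to N, flip to white, move to (3,9). |black|=9
Step 13: on BLACK (3,9): turn L to W, flip to white, move to (3,8). |black|=8
Step 14: on BLACK (3,8): turn L to S, flip to white, move to (4,8). |black|=7
Step 15: on BLACK (4,8): turn L to E, flip to white, move to (4,9). |black|=6
Step 16: on WHITE (4,9): turn R to S, flip to black, move to (5,9). |black|=7
Step 17: on BLACK (5,9): turn L to E, flip to white, move to (5,10). |black|=6
Step 18: on BLACK (5,10): turn L to N, flip to white, move to (4,10). |black|=5
Step 19: on BLACK (4,10): turn L to W, flip to white, move to (4,9). |black|=4

Answer: 4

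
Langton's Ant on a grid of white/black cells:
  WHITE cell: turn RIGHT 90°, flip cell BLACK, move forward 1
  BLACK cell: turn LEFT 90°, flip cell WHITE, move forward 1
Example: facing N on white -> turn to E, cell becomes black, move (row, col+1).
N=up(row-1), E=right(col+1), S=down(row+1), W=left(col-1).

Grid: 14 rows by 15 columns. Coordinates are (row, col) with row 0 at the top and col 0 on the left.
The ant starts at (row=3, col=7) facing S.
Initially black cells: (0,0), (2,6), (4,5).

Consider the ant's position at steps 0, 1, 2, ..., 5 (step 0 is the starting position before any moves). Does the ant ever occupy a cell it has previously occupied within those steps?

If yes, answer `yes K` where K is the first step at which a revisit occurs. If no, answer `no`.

Answer: no

Derivation:
Step 1: on WHITE (3,7): turn R to W, flip to black, move to (3,6). |black|=4 — new cell
Step 2: on WHITE (3,6): turn R to N, flip to black, move to (2,6). |black|=5 — new cell
Step 3: on BLACK (2,6): turn L to W, flip to white, move to (2,5). |black|=4 — new cell
Step 4: on WHITE (2,5): turn R to N, flip to black, move to (1,5). |black|=5 — new cell
Step 5: on WHITE (1,5): turn R to E, flip to black, move to (1,6). |black|=6 — new cell
No revisit within 5 steps.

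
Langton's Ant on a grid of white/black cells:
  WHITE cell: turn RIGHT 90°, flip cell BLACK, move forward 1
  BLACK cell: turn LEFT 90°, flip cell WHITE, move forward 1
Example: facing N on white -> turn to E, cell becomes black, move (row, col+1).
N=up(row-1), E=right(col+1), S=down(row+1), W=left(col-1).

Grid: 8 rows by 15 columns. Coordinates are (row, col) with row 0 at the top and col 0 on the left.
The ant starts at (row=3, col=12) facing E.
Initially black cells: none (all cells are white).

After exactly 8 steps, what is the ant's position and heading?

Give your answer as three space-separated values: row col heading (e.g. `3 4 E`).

Answer: 3 12 W

Derivation:
Step 1: on WHITE (3,12): turn R to S, flip to black, move to (4,12). |black|=1
Step 2: on WHITE (4,12): turn R to W, flip to black, move to (4,11). |black|=2
Step 3: on WHITE (4,11): turn R to N, flip to black, move to (3,11). |black|=3
Step 4: on WHITE (3,11): turn R to E, flip to black, move to (3,12). |black|=4
Step 5: on BLACK (3,12): turn L to N, flip to white, move to (2,12). |black|=3
Step 6: on WHITE (2,12): turn R to E, flip to black, move to (2,13). |black|=4
Step 7: on WHITE (2,13): turn R to S, flip to black, move to (3,13). |black|=5
Step 8: on WHITE (3,13): turn R to W, flip to black, move to (3,12). |black|=6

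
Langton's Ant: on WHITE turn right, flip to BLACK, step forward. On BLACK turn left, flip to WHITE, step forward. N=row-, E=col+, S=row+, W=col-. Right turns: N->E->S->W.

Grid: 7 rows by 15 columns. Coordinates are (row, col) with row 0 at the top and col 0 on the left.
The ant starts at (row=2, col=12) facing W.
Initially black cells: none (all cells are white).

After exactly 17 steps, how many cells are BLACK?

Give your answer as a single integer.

Answer: 7

Derivation:
Step 1: on WHITE (2,12): turn R to N, flip to black, move to (1,12). |black|=1
Step 2: on WHITE (1,12): turn R to E, flip to black, move to (1,13). |black|=2
Step 3: on WHITE (1,13): turn R to S, flip to black, move to (2,13). |black|=3
Step 4: on WHITE (2,13): turn R to W, flip to black, move to (2,12). |black|=4
Step 5: on BLACK (2,12): turn L to S, flip to white, move to (3,12). |black|=3
Step 6: on WHITE (3,12): turn R to W, flip to black, move to (3,11). |black|=4
Step 7: on WHITE (3,11): turn R to N, flip to black, move to (2,11). |black|=5
Step 8: on WHITE (2,11): turn R to E, flip to black, move to (2,12). |black|=6
Step 9: on WHITE (2,12): turn R to S, flip to black, move to (3,12). |black|=7
Step 10: on BLACK (3,12): turn L to E, flip to white, move to (3,13). |black|=6
Step 11: on WHITE (3,13): turn R to S, flip to black, move to (4,13). |black|=7
Step 12: on WHITE (4,13): turn R to W, flip to black, move to (4,12). |black|=8
Step 13: on WHITE (4,12): turn R to N, flip to black, move to (3,12). |black|=9
Step 14: on WHITE (3,12): turn R to E, flip to black, move to (3,13). |black|=10
Step 15: on BLACK (3,13): turn L to N, flip to white, move to (2,13). |black|=9
Step 16: on BLACK (2,13): turn L to W, flip to white, move to (2,12). |black|=8
Step 17: on BLACK (2,12): turn L to S, flip to white, move to (3,12). |black|=7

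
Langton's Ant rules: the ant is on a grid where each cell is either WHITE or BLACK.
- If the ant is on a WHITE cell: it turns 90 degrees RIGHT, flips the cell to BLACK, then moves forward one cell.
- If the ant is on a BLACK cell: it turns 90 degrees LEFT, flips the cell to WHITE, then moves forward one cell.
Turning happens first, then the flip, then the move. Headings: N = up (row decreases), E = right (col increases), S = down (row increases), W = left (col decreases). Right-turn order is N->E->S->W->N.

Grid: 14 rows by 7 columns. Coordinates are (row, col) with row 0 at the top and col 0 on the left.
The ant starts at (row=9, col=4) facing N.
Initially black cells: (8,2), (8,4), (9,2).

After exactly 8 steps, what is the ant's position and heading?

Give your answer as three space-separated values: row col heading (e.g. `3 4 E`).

Answer: 7 4 N

Derivation:
Step 1: on WHITE (9,4): turn R to E, flip to black, move to (9,5). |black|=4
Step 2: on WHITE (9,5): turn R to S, flip to black, move to (10,5). |black|=5
Step 3: on WHITE (10,5): turn R to W, flip to black, move to (10,4). |black|=6
Step 4: on WHITE (10,4): turn R to N, flip to black, move to (9,4). |black|=7
Step 5: on BLACK (9,4): turn L to W, flip to white, move to (9,3). |black|=6
Step 6: on WHITE (9,3): turn R to N, flip to black, move to (8,3). |black|=7
Step 7: on WHITE (8,3): turn R to E, flip to black, move to (8,4). |black|=8
Step 8: on BLACK (8,4): turn L to N, flip to white, move to (7,4). |black|=7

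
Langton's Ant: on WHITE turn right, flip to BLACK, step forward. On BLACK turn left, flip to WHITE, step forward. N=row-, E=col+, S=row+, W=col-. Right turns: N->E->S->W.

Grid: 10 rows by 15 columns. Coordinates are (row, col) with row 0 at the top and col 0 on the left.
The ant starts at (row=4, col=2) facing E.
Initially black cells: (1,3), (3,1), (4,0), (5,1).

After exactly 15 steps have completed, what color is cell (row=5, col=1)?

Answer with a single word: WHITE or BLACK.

Answer: WHITE

Derivation:
Step 1: on WHITE (4,2): turn R to S, flip to black, move to (5,2). |black|=5
Step 2: on WHITE (5,2): turn R to W, flip to black, move to (5,1). |black|=6
Step 3: on BLACK (5,1): turn L to S, flip to white, move to (6,1). |black|=5
Step 4: on WHITE (6,1): turn R to W, flip to black, move to (6,0). |black|=6
Step 5: on WHITE (6,0): turn R to N, flip to black, move to (5,0). |black|=7
Step 6: on WHITE (5,0): turn R to E, flip to black, move to (5,1). |black|=8
Step 7: on WHITE (5,1): turn R to S, flip to black, move to (6,1). |black|=9
Step 8: on BLACK (6,1): turn L to E, flip to white, move to (6,2). |black|=8
Step 9: on WHITE (6,2): turn R to S, flip to black, move to (7,2). |black|=9
Step 10: on WHITE (7,2): turn R to W, flip to black, move to (7,1). |black|=10
Step 11: on WHITE (7,1): turn R to N, flip to black, move to (6,1). |black|=11
Step 12: on WHITE (6,1): turn R to E, flip to black, move to (6,2). |black|=12
Step 13: on BLACK (6,2): turn L to N, flip to white, move to (5,2). |black|=11
Step 14: on BLACK (5,2): turn L to W, flip to white, move to (5,1). |black|=10
Step 15: on BLACK (5,1): turn L to S, flip to white, move to (6,1). |black|=9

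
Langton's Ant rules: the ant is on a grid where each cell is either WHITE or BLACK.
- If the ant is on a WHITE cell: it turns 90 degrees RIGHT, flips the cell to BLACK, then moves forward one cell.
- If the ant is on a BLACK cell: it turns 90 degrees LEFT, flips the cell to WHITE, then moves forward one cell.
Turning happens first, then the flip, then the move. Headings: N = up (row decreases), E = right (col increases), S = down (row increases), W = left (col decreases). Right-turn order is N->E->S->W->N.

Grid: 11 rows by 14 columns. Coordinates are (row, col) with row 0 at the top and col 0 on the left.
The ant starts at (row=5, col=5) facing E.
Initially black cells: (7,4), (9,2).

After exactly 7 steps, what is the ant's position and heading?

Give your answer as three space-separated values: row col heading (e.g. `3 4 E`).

Step 1: on WHITE (5,5): turn R to S, flip to black, move to (6,5). |black|=3
Step 2: on WHITE (6,5): turn R to W, flip to black, move to (6,4). |black|=4
Step 3: on WHITE (6,4): turn R to N, flip to black, move to (5,4). |black|=5
Step 4: on WHITE (5,4): turn R to E, flip to black, move to (5,5). |black|=6
Step 5: on BLACK (5,5): turn L to N, flip to white, move to (4,5). |black|=5
Step 6: on WHITE (4,5): turn R to E, flip to black, move to (4,6). |black|=6
Step 7: on WHITE (4,6): turn R to S, flip to black, move to (5,6). |black|=7

Answer: 5 6 S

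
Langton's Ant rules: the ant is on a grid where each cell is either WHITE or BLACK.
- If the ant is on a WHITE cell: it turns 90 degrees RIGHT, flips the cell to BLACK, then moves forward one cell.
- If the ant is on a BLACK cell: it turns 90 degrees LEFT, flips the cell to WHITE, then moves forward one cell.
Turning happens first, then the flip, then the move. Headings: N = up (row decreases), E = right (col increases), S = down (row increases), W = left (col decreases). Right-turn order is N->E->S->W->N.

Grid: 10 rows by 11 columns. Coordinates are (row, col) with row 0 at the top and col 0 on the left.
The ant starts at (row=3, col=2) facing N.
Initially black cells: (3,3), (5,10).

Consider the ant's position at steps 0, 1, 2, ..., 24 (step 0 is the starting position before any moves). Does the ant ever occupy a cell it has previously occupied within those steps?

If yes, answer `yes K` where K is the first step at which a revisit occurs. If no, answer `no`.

Answer: yes 5

Derivation:
Step 1: on WHITE (3,2): turn R to E, flip to black, move to (3,3). |black|=3 — new cell
Step 2: on BLACK (3,3): turn L to N, flip to white, move to (2,3). |black|=2 — new cell
Step 3: on WHITE (2,3): turn R to E, flip to black, move to (2,4). |black|=3 — new cell
Step 4: on WHITE (2,4): turn R to S, flip to black, move to (3,4). |black|=4 — new cell
Step 5: on WHITE (3,4): turn R to W, flip to black, move to (3,3). |black|=5 — REVISIT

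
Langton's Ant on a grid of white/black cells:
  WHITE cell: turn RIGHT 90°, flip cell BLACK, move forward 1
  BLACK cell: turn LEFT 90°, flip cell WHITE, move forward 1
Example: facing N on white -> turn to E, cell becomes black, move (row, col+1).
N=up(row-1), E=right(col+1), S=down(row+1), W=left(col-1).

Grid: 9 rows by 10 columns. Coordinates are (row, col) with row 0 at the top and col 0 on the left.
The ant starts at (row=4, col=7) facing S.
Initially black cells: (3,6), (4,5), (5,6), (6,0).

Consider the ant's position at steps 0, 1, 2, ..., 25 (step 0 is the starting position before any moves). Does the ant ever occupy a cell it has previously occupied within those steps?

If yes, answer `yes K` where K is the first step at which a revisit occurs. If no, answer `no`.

Answer: yes 6

Derivation:
Step 1: on WHITE (4,7): turn R to W, flip to black, move to (4,6). |black|=5 — new cell
Step 2: on WHITE (4,6): turn R to N, flip to black, move to (3,6). |black|=6 — new cell
Step 3: on BLACK (3,6): turn L to W, flip to white, move to (3,5). |black|=5 — new cell
Step 4: on WHITE (3,5): turn R to N, flip to black, move to (2,5). |black|=6 — new cell
Step 5: on WHITE (2,5): turn R to E, flip to black, move to (2,6). |black|=7 — new cell
Step 6: on WHITE (2,6): turn R to S, flip to black, move to (3,6). |black|=8 — REVISIT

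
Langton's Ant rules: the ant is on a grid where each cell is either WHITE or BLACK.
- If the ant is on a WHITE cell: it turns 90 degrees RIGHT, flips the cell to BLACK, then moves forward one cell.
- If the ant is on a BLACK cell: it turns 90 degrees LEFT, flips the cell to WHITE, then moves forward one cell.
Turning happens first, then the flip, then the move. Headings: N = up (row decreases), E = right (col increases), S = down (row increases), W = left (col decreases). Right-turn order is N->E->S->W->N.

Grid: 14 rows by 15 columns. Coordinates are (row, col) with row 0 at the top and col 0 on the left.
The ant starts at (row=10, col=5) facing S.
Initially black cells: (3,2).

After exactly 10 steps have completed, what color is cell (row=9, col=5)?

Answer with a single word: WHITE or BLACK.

Answer: BLACK

Derivation:
Step 1: on WHITE (10,5): turn R to W, flip to black, move to (10,4). |black|=2
Step 2: on WHITE (10,4): turn R to N, flip to black, move to (9,4). |black|=3
Step 3: on WHITE (9,4): turn R to E, flip to black, move to (9,5). |black|=4
Step 4: on WHITE (9,5): turn R to S, flip to black, move to (10,5). |black|=5
Step 5: on BLACK (10,5): turn L to E, flip to white, move to (10,6). |black|=4
Step 6: on WHITE (10,6): turn R to S, flip to black, move to (11,6). |black|=5
Step 7: on WHITE (11,6): turn R to W, flip to black, move to (11,5). |black|=6
Step 8: on WHITE (11,5): turn R to N, flip to black, move to (10,5). |black|=7
Step 9: on WHITE (10,5): turn R to E, flip to black, move to (10,6). |black|=8
Step 10: on BLACK (10,6): turn L to N, flip to white, move to (9,6). |black|=7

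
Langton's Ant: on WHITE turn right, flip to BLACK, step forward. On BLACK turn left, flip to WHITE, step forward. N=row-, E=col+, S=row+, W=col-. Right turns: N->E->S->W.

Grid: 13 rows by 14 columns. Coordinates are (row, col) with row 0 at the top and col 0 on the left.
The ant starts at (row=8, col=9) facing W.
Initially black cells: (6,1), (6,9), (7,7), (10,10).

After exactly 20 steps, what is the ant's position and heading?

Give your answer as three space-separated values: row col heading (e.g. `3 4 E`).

Answer: 10 11 W

Derivation:
Step 1: on WHITE (8,9): turn R to N, flip to black, move to (7,9). |black|=5
Step 2: on WHITE (7,9): turn R to E, flip to black, move to (7,10). |black|=6
Step 3: on WHITE (7,10): turn R to S, flip to black, move to (8,10). |black|=7
Step 4: on WHITE (8,10): turn R to W, flip to black, move to (8,9). |black|=8
Step 5: on BLACK (8,9): turn L to S, flip to white, move to (9,9). |black|=7
Step 6: on WHITE (9,9): turn R to W, flip to black, move to (9,8). |black|=8
Step 7: on WHITE (9,8): turn R to N, flip to black, move to (8,8). |black|=9
Step 8: on WHITE (8,8): turn R to E, flip to black, move to (8,9). |black|=10
Step 9: on WHITE (8,9): turn R to S, flip to black, move to (9,9). |black|=11
Step 10: on BLACK (9,9): turn L to E, flip to white, move to (9,10). |black|=10
Step 11: on WHITE (9,10): turn R to S, flip to black, move to (10,10). |black|=11
Step 12: on BLACK (10,10): turn L to E, flip to white, move to (10,11). |black|=10
Step 13: on WHITE (10,11): turn R to S, flip to black, move to (11,11). |black|=11
Step 14: on WHITE (11,11): turn R to W, flip to black, move to (11,10). |black|=12
Step 15: on WHITE (11,10): turn R to N, flip to black, move to (10,10). |black|=13
Step 16: on WHITE (10,10): turn R to E, flip to black, move to (10,11). |black|=14
Step 17: on BLACK (10,11): turn L to N, flip to white, move to (9,11). |black|=13
Step 18: on WHITE (9,11): turn R to E, flip to black, move to (9,12). |black|=14
Step 19: on WHITE (9,12): turn R to S, flip to black, move to (10,12). |black|=15
Step 20: on WHITE (10,12): turn R to W, flip to black, move to (10,11). |black|=16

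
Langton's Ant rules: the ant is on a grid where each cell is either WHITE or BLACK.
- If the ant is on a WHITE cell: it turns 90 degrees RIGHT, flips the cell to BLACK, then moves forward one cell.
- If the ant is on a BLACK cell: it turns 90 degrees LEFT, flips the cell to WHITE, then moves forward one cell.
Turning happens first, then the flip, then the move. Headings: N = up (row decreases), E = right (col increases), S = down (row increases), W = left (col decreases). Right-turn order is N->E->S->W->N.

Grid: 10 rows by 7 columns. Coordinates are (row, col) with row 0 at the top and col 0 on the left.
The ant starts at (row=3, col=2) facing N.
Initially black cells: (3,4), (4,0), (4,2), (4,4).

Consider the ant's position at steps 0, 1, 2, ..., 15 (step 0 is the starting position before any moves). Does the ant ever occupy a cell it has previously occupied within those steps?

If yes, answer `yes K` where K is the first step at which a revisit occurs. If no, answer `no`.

Step 1: on WHITE (3,2): turn R to E, flip to black, move to (3,3). |black|=5 — new cell
Step 2: on WHITE (3,3): turn R to S, flip to black, move to (4,3). |black|=6 — new cell
Step 3: on WHITE (4,3): turn R to W, flip to black, move to (4,2). |black|=7 — new cell
Step 4: on BLACK (4,2): turn L to S, flip to white, move to (5,2). |black|=6 — new cell
Step 5: on WHITE (5,2): turn R to W, flip to black, move to (5,1). |black|=7 — new cell
Step 6: on WHITE (5,1): turn R to N, flip to black, move to (4,1). |black|=8 — new cell
Step 7: on WHITE (4,1): turn R to E, flip to black, move to (4,2). |black|=9 — REVISIT

Answer: yes 7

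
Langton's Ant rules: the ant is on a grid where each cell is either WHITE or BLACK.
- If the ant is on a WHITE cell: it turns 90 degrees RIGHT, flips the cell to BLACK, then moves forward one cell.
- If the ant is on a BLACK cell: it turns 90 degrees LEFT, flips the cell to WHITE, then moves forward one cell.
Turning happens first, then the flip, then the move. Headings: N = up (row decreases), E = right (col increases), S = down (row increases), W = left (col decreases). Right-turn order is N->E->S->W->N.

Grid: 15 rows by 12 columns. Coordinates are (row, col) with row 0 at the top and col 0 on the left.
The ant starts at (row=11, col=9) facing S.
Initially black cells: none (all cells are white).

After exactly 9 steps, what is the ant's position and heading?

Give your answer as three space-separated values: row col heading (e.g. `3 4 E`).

Answer: 11 10 E

Derivation:
Step 1: on WHITE (11,9): turn R to W, flip to black, move to (11,8). |black|=1
Step 2: on WHITE (11,8): turn R to N, flip to black, move to (10,8). |black|=2
Step 3: on WHITE (10,8): turn R to E, flip to black, move to (10,9). |black|=3
Step 4: on WHITE (10,9): turn R to S, flip to black, move to (11,9). |black|=4
Step 5: on BLACK (11,9): turn L to E, flip to white, move to (11,10). |black|=3
Step 6: on WHITE (11,10): turn R to S, flip to black, move to (12,10). |black|=4
Step 7: on WHITE (12,10): turn R to W, flip to black, move to (12,9). |black|=5
Step 8: on WHITE (12,9): turn R to N, flip to black, move to (11,9). |black|=6
Step 9: on WHITE (11,9): turn R to E, flip to black, move to (11,10). |black|=7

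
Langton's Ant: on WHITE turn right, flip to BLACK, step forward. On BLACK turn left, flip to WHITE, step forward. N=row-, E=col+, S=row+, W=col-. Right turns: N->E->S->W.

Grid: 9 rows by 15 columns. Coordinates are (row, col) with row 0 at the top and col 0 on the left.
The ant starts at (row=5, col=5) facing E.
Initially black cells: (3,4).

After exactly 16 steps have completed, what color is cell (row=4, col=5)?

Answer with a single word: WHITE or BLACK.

Answer: WHITE

Derivation:
Step 1: on WHITE (5,5): turn R to S, flip to black, move to (6,5). |black|=2
Step 2: on WHITE (6,5): turn R to W, flip to black, move to (6,4). |black|=3
Step 3: on WHITE (6,4): turn R to N, flip to black, move to (5,4). |black|=4
Step 4: on WHITE (5,4): turn R to E, flip to black, move to (5,5). |black|=5
Step 5: on BLACK (5,5): turn L to N, flip to white, move to (4,5). |black|=4
Step 6: on WHITE (4,5): turn R to E, flip to black, move to (4,6). |black|=5
Step 7: on WHITE (4,6): turn R to S, flip to black, move to (5,6). |black|=6
Step 8: on WHITE (5,6): turn R to W, flip to black, move to (5,5). |black|=7
Step 9: on WHITE (5,5): turn R to N, flip to black, move to (4,5). |black|=8
Step 10: on BLACK (4,5): turn L to W, flip to white, move to (4,4). |black|=7
Step 11: on WHITE (4,4): turn R to N, flip to black, move to (3,4). |black|=8
Step 12: on BLACK (3,4): turn L to W, flip to white, move to (3,3). |black|=7
Step 13: on WHITE (3,3): turn R to N, flip to black, move to (2,3). |black|=8
Step 14: on WHITE (2,3): turn R to E, flip to black, move to (2,4). |black|=9
Step 15: on WHITE (2,4): turn R to S, flip to black, move to (3,4). |black|=10
Step 16: on WHITE (3,4): turn R to W, flip to black, move to (3,3). |black|=11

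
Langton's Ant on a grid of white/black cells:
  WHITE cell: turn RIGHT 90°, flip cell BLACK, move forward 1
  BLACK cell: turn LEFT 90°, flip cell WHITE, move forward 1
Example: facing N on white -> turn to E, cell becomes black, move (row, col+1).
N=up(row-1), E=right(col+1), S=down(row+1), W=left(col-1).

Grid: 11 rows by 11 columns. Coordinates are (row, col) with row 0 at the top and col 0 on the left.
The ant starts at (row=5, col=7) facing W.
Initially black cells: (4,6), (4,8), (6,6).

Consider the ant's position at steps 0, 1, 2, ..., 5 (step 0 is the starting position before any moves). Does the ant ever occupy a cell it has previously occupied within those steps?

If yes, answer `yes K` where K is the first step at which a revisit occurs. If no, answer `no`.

Answer: no

Derivation:
Step 1: on WHITE (5,7): turn R to N, flip to black, move to (4,7). |black|=4 — new cell
Step 2: on WHITE (4,7): turn R to E, flip to black, move to (4,8). |black|=5 — new cell
Step 3: on BLACK (4,8): turn L to N, flip to white, move to (3,8). |black|=4 — new cell
Step 4: on WHITE (3,8): turn R to E, flip to black, move to (3,9). |black|=5 — new cell
Step 5: on WHITE (3,9): turn R to S, flip to black, move to (4,9). |black|=6 — new cell
No revisit within 5 steps.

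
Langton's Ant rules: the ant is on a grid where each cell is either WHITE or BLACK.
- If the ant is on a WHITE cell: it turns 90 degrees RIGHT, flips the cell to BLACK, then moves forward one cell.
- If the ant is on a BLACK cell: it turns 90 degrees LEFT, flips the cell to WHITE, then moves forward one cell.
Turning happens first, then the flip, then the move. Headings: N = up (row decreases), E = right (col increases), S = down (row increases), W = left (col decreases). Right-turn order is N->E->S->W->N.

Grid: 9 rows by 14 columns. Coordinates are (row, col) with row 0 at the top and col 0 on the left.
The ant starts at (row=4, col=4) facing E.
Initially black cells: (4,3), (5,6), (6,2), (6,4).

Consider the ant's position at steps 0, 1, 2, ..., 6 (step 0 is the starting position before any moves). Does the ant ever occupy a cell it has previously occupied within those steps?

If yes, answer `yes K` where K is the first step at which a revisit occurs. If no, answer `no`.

Step 1: on WHITE (4,4): turn R to S, flip to black, move to (5,4). |black|=5 — new cell
Step 2: on WHITE (5,4): turn R to W, flip to black, move to (5,3). |black|=6 — new cell
Step 3: on WHITE (5,3): turn R to N, flip to black, move to (4,3). |black|=7 — new cell
Step 4: on BLACK (4,3): turn L to W, flip to white, move to (4,2). |black|=6 — new cell
Step 5: on WHITE (4,2): turn R to N, flip to black, move to (3,2). |black|=7 — new cell
Step 6: on WHITE (3,2): turn R to E, flip to black, move to (3,3). |black|=8 — new cell
No revisit within 6 steps.

Answer: no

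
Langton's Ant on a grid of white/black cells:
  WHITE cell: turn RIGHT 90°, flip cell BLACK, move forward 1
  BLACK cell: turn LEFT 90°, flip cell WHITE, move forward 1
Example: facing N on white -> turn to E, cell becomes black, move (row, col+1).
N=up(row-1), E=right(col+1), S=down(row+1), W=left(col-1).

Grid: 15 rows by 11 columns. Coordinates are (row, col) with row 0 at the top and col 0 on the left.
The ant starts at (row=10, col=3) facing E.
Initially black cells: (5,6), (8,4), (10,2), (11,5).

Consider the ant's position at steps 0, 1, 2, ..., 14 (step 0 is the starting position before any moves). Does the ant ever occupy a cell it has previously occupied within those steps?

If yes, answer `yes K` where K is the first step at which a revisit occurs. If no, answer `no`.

Answer: yes 7

Derivation:
Step 1: on WHITE (10,3): turn R to S, flip to black, move to (11,3). |black|=5 — new cell
Step 2: on WHITE (11,3): turn R to W, flip to black, move to (11,2). |black|=6 — new cell
Step 3: on WHITE (11,2): turn R to N, flip to black, move to (10,2). |black|=7 — new cell
Step 4: on BLACK (10,2): turn L to W, flip to white, move to (10,1). |black|=6 — new cell
Step 5: on WHITE (10,1): turn R to N, flip to black, move to (9,1). |black|=7 — new cell
Step 6: on WHITE (9,1): turn R to E, flip to black, move to (9,2). |black|=8 — new cell
Step 7: on WHITE (9,2): turn R to S, flip to black, move to (10,2). |black|=9 — REVISIT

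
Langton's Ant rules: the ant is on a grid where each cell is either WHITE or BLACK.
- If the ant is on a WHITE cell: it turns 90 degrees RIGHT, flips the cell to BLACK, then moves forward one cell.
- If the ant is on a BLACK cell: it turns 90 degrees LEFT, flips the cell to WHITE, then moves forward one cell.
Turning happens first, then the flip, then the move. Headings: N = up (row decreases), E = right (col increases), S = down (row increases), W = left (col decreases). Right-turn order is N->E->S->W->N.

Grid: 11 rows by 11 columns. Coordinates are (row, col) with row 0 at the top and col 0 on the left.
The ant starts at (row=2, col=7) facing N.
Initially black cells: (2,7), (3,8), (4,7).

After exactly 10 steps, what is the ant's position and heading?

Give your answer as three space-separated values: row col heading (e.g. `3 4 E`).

Step 1: on BLACK (2,7): turn L to W, flip to white, move to (2,6). |black|=2
Step 2: on WHITE (2,6): turn R to N, flip to black, move to (1,6). |black|=3
Step 3: on WHITE (1,6): turn R to E, flip to black, move to (1,7). |black|=4
Step 4: on WHITE (1,7): turn R to S, flip to black, move to (2,7). |black|=5
Step 5: on WHITE (2,7): turn R to W, flip to black, move to (2,6). |black|=6
Step 6: on BLACK (2,6): turn L to S, flip to white, move to (3,6). |black|=5
Step 7: on WHITE (3,6): turn R to W, flip to black, move to (3,5). |black|=6
Step 8: on WHITE (3,5): turn R to N, flip to black, move to (2,5). |black|=7
Step 9: on WHITE (2,5): turn R to E, flip to black, move to (2,6). |black|=8
Step 10: on WHITE (2,6): turn R to S, flip to black, move to (3,6). |black|=9

Answer: 3 6 S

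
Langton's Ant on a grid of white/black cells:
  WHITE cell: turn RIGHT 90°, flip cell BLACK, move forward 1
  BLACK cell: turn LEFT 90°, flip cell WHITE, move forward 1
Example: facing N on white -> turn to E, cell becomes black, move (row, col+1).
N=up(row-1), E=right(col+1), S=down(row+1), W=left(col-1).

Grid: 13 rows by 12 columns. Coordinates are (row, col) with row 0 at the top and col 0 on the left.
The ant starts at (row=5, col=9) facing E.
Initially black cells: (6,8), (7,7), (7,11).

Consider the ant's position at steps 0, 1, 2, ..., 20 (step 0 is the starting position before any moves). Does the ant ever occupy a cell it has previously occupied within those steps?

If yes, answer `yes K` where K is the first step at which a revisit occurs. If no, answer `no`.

Step 1: on WHITE (5,9): turn R to S, flip to black, move to (6,9). |black|=4 — new cell
Step 2: on WHITE (6,9): turn R to W, flip to black, move to (6,8). |black|=5 — new cell
Step 3: on BLACK (6,8): turn L to S, flip to white, move to (7,8). |black|=4 — new cell
Step 4: on WHITE (7,8): turn R to W, flip to black, move to (7,7). |black|=5 — new cell
Step 5: on BLACK (7,7): turn L to S, flip to white, move to (8,7). |black|=4 — new cell
Step 6: on WHITE (8,7): turn R to W, flip to black, move to (8,6). |black|=5 — new cell
Step 7: on WHITE (8,6): turn R to N, flip to black, move to (7,6). |black|=6 — new cell
Step 8: on WHITE (7,6): turn R to E, flip to black, move to (7,7). |black|=7 — REVISIT

Answer: yes 8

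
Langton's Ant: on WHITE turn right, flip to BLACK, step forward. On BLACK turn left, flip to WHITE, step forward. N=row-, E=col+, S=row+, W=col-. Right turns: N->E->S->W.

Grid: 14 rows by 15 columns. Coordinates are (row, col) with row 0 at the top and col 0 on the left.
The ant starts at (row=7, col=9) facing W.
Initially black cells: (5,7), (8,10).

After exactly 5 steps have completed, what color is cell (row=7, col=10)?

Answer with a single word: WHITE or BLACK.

Answer: BLACK

Derivation:
Step 1: on WHITE (7,9): turn R to N, flip to black, move to (6,9). |black|=3
Step 2: on WHITE (6,9): turn R to E, flip to black, move to (6,10). |black|=4
Step 3: on WHITE (6,10): turn R to S, flip to black, move to (7,10). |black|=5
Step 4: on WHITE (7,10): turn R to W, flip to black, move to (7,9). |black|=6
Step 5: on BLACK (7,9): turn L to S, flip to white, move to (8,9). |black|=5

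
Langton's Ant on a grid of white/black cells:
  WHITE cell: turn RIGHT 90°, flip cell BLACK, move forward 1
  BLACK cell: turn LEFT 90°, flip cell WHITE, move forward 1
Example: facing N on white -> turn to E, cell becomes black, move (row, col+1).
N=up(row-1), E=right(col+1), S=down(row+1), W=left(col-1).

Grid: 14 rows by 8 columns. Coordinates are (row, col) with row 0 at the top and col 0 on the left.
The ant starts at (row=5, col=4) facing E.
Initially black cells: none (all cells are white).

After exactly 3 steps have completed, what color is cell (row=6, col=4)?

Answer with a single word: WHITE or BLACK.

Step 1: on WHITE (5,4): turn R to S, flip to black, move to (6,4). |black|=1
Step 2: on WHITE (6,4): turn R to W, flip to black, move to (6,3). |black|=2
Step 3: on WHITE (6,3): turn R to N, flip to black, move to (5,3). |black|=3

Answer: BLACK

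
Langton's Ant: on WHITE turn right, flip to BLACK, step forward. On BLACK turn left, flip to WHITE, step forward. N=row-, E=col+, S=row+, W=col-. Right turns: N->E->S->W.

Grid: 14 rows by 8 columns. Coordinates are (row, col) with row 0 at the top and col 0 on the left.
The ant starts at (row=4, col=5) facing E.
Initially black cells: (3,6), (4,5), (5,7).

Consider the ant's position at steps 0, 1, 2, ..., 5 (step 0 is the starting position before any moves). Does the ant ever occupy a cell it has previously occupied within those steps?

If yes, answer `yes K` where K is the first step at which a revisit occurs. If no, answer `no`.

Answer: no

Derivation:
Step 1: on BLACK (4,5): turn L to N, flip to white, move to (3,5). |black|=2 — new cell
Step 2: on WHITE (3,5): turn R to E, flip to black, move to (3,6). |black|=3 — new cell
Step 3: on BLACK (3,6): turn L to N, flip to white, move to (2,6). |black|=2 — new cell
Step 4: on WHITE (2,6): turn R to E, flip to black, move to (2,7). |black|=3 — new cell
Step 5: on WHITE (2,7): turn R to S, flip to black, move to (3,7). |black|=4 — new cell
No revisit within 5 steps.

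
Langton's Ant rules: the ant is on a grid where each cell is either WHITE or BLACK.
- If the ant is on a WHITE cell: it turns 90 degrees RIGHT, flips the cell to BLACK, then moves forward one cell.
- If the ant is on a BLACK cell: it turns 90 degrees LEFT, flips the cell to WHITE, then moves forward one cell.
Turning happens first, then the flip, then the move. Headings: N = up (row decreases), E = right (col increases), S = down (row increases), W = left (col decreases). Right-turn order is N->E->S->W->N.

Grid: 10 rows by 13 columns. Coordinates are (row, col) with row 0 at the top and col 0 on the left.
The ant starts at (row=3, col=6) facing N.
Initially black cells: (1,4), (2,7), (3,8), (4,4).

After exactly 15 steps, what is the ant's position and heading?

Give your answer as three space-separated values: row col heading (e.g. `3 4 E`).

Step 1: on WHITE (3,6): turn R to E, flip to black, move to (3,7). |black|=5
Step 2: on WHITE (3,7): turn R to S, flip to black, move to (4,7). |black|=6
Step 3: on WHITE (4,7): turn R to W, flip to black, move to (4,6). |black|=7
Step 4: on WHITE (4,6): turn R to N, flip to black, move to (3,6). |black|=8
Step 5: on BLACK (3,6): turn L to W, flip to white, move to (3,5). |black|=7
Step 6: on WHITE (3,5): turn R to N, flip to black, move to (2,5). |black|=8
Step 7: on WHITE (2,5): turn R to E, flip to black, move to (2,6). |black|=9
Step 8: on WHITE (2,6): turn R to S, flip to black, move to (3,6). |black|=10
Step 9: on WHITE (3,6): turn R to W, flip to black, move to (3,5). |black|=11
Step 10: on BLACK (3,5): turn L to S, flip to white, move to (4,5). |black|=10
Step 11: on WHITE (4,5): turn R to W, flip to black, move to (4,4). |black|=11
Step 12: on BLACK (4,4): turn L to S, flip to white, move to (5,4). |black|=10
Step 13: on WHITE (5,4): turn R to W, flip to black, move to (5,3). |black|=11
Step 14: on WHITE (5,3): turn R to N, flip to black, move to (4,3). |black|=12
Step 15: on WHITE (4,3): turn R to E, flip to black, move to (4,4). |black|=13

Answer: 4 4 E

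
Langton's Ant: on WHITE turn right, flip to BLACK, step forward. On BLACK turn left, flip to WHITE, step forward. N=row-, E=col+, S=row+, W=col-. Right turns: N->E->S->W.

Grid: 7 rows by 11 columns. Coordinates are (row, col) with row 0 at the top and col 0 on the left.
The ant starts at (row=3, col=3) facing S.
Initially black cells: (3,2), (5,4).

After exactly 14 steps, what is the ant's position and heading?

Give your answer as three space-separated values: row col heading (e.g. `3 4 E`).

Answer: 4 2 S

Derivation:
Step 1: on WHITE (3,3): turn R to W, flip to black, move to (3,2). |black|=3
Step 2: on BLACK (3,2): turn L to S, flip to white, move to (4,2). |black|=2
Step 3: on WHITE (4,2): turn R to W, flip to black, move to (4,1). |black|=3
Step 4: on WHITE (4,1): turn R to N, flip to black, move to (3,1). |black|=4
Step 5: on WHITE (3,1): turn R to E, flip to black, move to (3,2). |black|=5
Step 6: on WHITE (3,2): turn R to S, flip to black, move to (4,2). |black|=6
Step 7: on BLACK (4,2): turn L to E, flip to white, move to (4,3). |black|=5
Step 8: on WHITE (4,3): turn R to S, flip to black, move to (5,3). |black|=6
Step 9: on WHITE (5,3): turn R to W, flip to black, move to (5,2). |black|=7
Step 10: on WHITE (5,2): turn R to N, flip to black, move to (4,2). |black|=8
Step 11: on WHITE (4,2): turn R to E, flip to black, move to (4,3). |black|=9
Step 12: on BLACK (4,3): turn L to N, flip to white, move to (3,3). |black|=8
Step 13: on BLACK (3,3): turn L to W, flip to white, move to (3,2). |black|=7
Step 14: on BLACK (3,2): turn L to S, flip to white, move to (4,2). |black|=6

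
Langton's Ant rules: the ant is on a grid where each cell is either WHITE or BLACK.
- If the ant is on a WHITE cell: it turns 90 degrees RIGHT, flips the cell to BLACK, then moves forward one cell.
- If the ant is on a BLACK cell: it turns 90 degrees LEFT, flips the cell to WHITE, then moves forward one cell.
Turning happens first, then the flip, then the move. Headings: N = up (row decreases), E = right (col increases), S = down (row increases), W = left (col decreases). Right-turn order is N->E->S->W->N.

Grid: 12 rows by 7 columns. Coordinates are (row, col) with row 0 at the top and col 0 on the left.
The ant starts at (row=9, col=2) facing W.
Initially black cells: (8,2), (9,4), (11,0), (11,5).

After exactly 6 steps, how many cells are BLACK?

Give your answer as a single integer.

Answer: 8

Derivation:
Step 1: on WHITE (9,2): turn R to N, flip to black, move to (8,2). |black|=5
Step 2: on BLACK (8,2): turn L to W, flip to white, move to (8,1). |black|=4
Step 3: on WHITE (8,1): turn R to N, flip to black, move to (7,1). |black|=5
Step 4: on WHITE (7,1): turn R to E, flip to black, move to (7,2). |black|=6
Step 5: on WHITE (7,2): turn R to S, flip to black, move to (8,2). |black|=7
Step 6: on WHITE (8,2): turn R to W, flip to black, move to (8,1). |black|=8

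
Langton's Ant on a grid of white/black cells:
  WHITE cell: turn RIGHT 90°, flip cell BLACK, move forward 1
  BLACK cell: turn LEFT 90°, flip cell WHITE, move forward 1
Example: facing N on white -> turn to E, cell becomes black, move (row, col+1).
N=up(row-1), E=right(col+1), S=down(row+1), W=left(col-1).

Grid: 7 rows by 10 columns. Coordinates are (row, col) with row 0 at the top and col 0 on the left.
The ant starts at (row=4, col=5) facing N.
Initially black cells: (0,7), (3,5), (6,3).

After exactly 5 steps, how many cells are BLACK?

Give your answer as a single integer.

Answer: 6

Derivation:
Step 1: on WHITE (4,5): turn R to E, flip to black, move to (4,6). |black|=4
Step 2: on WHITE (4,6): turn R to S, flip to black, move to (5,6). |black|=5
Step 3: on WHITE (5,6): turn R to W, flip to black, move to (5,5). |black|=6
Step 4: on WHITE (5,5): turn R to N, flip to black, move to (4,5). |black|=7
Step 5: on BLACK (4,5): turn L to W, flip to white, move to (4,4). |black|=6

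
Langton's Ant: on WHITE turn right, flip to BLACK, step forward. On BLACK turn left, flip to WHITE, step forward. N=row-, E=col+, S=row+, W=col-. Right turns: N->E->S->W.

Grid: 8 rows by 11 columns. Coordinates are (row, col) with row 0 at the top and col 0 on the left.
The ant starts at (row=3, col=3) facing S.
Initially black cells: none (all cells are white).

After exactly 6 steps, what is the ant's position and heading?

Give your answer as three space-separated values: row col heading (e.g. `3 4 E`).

Step 1: on WHITE (3,3): turn R to W, flip to black, move to (3,2). |black|=1
Step 2: on WHITE (3,2): turn R to N, flip to black, move to (2,2). |black|=2
Step 3: on WHITE (2,2): turn R to E, flip to black, move to (2,3). |black|=3
Step 4: on WHITE (2,3): turn R to S, flip to black, move to (3,3). |black|=4
Step 5: on BLACK (3,3): turn L to E, flip to white, move to (3,4). |black|=3
Step 6: on WHITE (3,4): turn R to S, flip to black, move to (4,4). |black|=4

Answer: 4 4 S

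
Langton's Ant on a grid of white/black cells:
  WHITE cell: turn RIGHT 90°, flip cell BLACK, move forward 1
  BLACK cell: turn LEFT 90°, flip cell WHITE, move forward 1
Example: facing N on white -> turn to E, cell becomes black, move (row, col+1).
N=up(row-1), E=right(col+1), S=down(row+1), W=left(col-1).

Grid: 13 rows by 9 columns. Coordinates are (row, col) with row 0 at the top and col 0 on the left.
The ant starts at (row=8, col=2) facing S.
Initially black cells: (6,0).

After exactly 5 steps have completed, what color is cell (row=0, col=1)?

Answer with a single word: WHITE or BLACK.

Answer: WHITE

Derivation:
Step 1: on WHITE (8,2): turn R to W, flip to black, move to (8,1). |black|=2
Step 2: on WHITE (8,1): turn R to N, flip to black, move to (7,1). |black|=3
Step 3: on WHITE (7,1): turn R to E, flip to black, move to (7,2). |black|=4
Step 4: on WHITE (7,2): turn R to S, flip to black, move to (8,2). |black|=5
Step 5: on BLACK (8,2): turn L to E, flip to white, move to (8,3). |black|=4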